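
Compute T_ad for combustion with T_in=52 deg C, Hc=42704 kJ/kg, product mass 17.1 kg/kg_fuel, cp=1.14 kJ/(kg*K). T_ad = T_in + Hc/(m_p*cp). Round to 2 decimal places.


T_ad = T_in + Hc / (m_p * cp)
Denominator = 17.1 * 1.14 = 19.4940
Temperature rise = 42704 / 19.4940 = 2190.62 K
T_ad = 52 + 2190.62 = 2242.62 deg C


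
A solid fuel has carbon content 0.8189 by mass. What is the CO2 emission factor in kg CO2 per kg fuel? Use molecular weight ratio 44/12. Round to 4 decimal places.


EF = C_frac * (M_CO2 / M_C)
EF = 0.8189 * (44/12)
EF = 0.8189 * 3.666667 = 3.0026 kg_CO2/kg_fuel


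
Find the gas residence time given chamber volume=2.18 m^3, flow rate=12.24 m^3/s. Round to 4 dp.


tau = V / Q_flow
tau = 2.18 / 12.24 = 0.1781 s


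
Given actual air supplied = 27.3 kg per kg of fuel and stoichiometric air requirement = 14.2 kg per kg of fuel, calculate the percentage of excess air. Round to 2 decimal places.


Excess air = actual - stoichiometric = 27.3 - 14.2 = 13.10 kg/kg fuel
Excess air % = (excess / stoich) * 100 = (13.10 / 14.2) * 100 = 92.25%


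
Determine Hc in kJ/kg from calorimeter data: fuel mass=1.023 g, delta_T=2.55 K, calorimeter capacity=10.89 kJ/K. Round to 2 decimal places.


Hc = C_cal * delta_T / m_fuel
Q_released = 10.89 * 2.55 = 27.7695 kJ
m_fuel = 1.023 g = 1.023/1000 kg = 0.001023 kg
Hc = 27.7695 / 0.001023 = 27145.16 kJ/kg


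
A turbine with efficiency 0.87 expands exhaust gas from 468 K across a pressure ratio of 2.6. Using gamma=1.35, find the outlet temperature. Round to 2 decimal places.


T_out = T_in * (1 - eta * (1 - PR^(-(gamma-1)/gamma)))
Exponent = -(1.35-1)/1.35 = -0.25925926
PR^exp = 2.6^(-0.25925926) = 0.78057442
Factor = 1 - 0.87*(1 - 0.78057442) = 0.80909975
T_out = 468 * 0.80909975 = 378.66 K


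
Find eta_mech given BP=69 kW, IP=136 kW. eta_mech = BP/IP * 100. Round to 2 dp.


eta_mech = (BP / IP) * 100
Ratio = 69 / 136 = 0.5074
eta_mech = 0.5074 * 100 = 50.74%


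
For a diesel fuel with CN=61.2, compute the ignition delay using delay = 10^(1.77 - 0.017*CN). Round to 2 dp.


delay = 10^(1.77 - 0.017*CN)
Exponent = 1.77 - 0.017*61.2 = 0.7296
delay = 10^0.7296 = 5.37 ms


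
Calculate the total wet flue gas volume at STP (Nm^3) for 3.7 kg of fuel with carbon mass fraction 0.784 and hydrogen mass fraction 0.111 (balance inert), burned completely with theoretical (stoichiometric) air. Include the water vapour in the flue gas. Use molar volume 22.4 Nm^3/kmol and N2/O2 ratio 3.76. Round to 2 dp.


Per kg fuel: CO2 = (C/12 kmol)*22.4 = (0.784/12)*22.4 = 1.46347 Nm^3
Per kg fuel: H2O = (H/2 kmol)*22.4 = (0.111/2)*22.4 = 1.24320 Nm^3
O2 needed per kg fuel = C/12 + H/4 = 0.784/12 + 0.111/4 = 0.09308333 kmol
Per kg fuel: N2 = O2*3.76*22.4 = 0.09308333*3.76*22.4 = 7.83985 Nm^3
Total per kg = 1.46347 + 1.24320 + 7.83985 = 10.54652 Nm^3
Total = 10.54652 * 3.7 = 39.02 Nm^3


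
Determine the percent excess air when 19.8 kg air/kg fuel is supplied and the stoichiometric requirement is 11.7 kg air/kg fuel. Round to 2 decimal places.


Excess air = actual - stoichiometric = 19.8 - 11.7 = 8.10 kg/kg fuel
Excess air % = (excess / stoich) * 100 = (8.10 / 11.7) * 100 = 69.23%


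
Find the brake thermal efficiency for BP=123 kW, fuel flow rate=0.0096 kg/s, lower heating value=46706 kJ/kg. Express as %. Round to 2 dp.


eta_BTE = (BP / (mf * LHV)) * 100
Denominator = 0.0096 * 46706 = 448.3776 kW
eta_BTE = (123 / 448.3776) * 100 = 27.43%


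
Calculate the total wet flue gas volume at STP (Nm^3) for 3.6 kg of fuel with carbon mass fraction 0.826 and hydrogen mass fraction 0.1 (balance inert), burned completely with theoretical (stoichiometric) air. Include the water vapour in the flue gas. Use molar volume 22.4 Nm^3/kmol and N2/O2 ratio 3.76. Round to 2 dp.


Per kg fuel: CO2 = (C/12 kmol)*22.4 = (0.826/12)*22.4 = 1.54187 Nm^3
Per kg fuel: H2O = (H/2 kmol)*22.4 = (0.1/2)*22.4 = 1.12000 Nm^3
O2 needed per kg fuel = C/12 + H/4 = 0.826/12 + 0.1/4 = 0.09383333 kmol
Per kg fuel: N2 = O2*3.76*22.4 = 0.09383333*3.76*22.4 = 7.90302 Nm^3
Total per kg = 1.54187 + 1.12000 + 7.90302 = 10.56489 Nm^3
Total = 10.56489 * 3.6 = 38.03 Nm^3


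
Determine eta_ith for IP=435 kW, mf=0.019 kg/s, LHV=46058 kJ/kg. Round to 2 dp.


eta_ith = (IP / (mf * LHV)) * 100
Denominator = 0.019 * 46058 = 875.1020 kW
eta_ith = (435 / 875.1020) * 100 = 49.71%


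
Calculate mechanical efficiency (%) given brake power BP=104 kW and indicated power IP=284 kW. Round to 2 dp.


eta_mech = (BP / IP) * 100
Ratio = 104 / 284 = 0.3662
eta_mech = 0.3662 * 100 = 36.62%


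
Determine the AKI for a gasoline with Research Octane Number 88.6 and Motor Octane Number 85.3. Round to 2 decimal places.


AKI = (RON + MON) / 2
AKI = (88.6 + 85.3) / 2
AKI = 173.9 / 2 = 86.95


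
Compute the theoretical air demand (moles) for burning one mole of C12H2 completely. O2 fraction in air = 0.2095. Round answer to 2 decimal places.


Balanced combustion: C12H2 + 12.5 O2 -> 12 CO2 + 1 H2O
O2 needed = C + H/4 = 12 + 2/4 = 12.50 moles
Air moles = O2 / 0.2095 = 12.50 / 0.2095 = 59.67 moles air


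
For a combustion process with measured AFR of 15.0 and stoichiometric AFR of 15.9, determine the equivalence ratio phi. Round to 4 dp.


phi = AFR_stoich / AFR_actual
phi = 15.9 / 15.0 = 1.0600


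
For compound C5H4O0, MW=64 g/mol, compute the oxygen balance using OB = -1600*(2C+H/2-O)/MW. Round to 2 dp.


OB = -1600 * (2C + H/2 - O) / MW
Inner = 2*5 + 4/2 - 0 = 12.00
OB = -1600 * 12.00 / 64 = -300.00%


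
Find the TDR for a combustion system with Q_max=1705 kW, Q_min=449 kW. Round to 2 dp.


TDR = Q_max / Q_min
TDR = 1705 / 449 = 3.80


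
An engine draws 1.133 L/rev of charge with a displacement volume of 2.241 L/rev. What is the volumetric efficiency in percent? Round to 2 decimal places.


eta_v = (V_actual / V_disp) * 100
Ratio = 1.133 / 2.241 = 0.5056
eta_v = 0.5056 * 100 = 50.56%


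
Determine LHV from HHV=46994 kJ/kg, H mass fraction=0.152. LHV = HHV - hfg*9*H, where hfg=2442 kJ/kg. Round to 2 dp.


LHV = HHV - hfg * 9 * H
Water correction = 2442 * 9 * 0.152 = 3340.656 kJ/kg
LHV = 46994 - 3340.656 = 43653.34 kJ/kg


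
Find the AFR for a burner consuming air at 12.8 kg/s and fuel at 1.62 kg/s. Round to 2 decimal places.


AFR = m_air / m_fuel
AFR = 12.8 / 1.62 = 7.90


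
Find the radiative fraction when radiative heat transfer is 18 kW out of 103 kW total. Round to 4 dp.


f_rad = Q_rad / Q_total
f_rad = 18 / 103 = 0.1748


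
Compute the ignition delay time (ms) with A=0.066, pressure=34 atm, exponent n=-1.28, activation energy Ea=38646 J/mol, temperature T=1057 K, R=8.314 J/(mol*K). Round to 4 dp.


tau = A * P^n * exp(Ea/(R*T))
P^n = 34^(-1.28) = 0.01095739
Ea/(R*T) = 38646/(8.314*1057) = 4.397639
exp(Ea/(R*T)) = 81.258763
tau = 0.066 * 0.01095739 * 81.258763 = 0.0588 ms


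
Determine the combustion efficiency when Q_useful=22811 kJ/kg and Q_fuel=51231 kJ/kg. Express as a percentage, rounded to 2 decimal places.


Efficiency = (Q_useful / Q_fuel) * 100
Efficiency = (22811 / 51231) * 100
Efficiency = 0.4453 * 100 = 44.53%


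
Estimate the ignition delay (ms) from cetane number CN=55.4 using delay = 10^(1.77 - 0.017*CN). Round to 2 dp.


delay = 10^(1.77 - 0.017*CN)
Exponent = 1.77 - 0.017*55.4 = 0.8282
delay = 10^0.8282 = 6.73 ms


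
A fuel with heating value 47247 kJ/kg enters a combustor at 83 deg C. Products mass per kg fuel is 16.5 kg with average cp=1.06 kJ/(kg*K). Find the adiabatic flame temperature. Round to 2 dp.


T_ad = T_in + Hc / (m_p * cp)
Denominator = 16.5 * 1.06 = 17.4900
Temperature rise = 47247 / 17.4900 = 2701.37 K
T_ad = 83 + 2701.37 = 2784.37 deg C


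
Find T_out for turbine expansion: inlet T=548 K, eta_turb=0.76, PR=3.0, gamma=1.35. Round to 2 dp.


T_out = T_in * (1 - eta * (1 - PR^(-(gamma-1)/gamma)))
Exponent = -(1.35-1)/1.35 = -0.25925926
PR^exp = 3.0^(-0.25925926) = 0.75214556
Factor = 1 - 0.76*(1 - 0.75214556) = 0.81163063
T_out = 548 * 0.81163063 = 444.77 K


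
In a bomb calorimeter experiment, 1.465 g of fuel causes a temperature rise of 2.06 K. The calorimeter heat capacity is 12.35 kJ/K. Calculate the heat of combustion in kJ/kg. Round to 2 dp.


Hc = C_cal * delta_T / m_fuel
Q_released = 12.35 * 2.06 = 25.4410 kJ
m_fuel = 1.465 g = 1.465/1000 kg = 0.001465 kg
Hc = 25.4410 / 0.001465 = 17365.87 kJ/kg


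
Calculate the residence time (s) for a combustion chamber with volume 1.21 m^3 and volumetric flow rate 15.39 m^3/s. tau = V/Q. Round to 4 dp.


tau = V / Q_flow
tau = 1.21 / 15.39 = 0.0786 s


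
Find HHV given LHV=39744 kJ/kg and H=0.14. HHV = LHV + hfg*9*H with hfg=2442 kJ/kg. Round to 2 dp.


HHV = LHV + hfg * 9 * H
Water addition = 2442 * 9 * 0.14 = 3076.920 kJ/kg
HHV = 39744 + 3076.920 = 42820.92 kJ/kg


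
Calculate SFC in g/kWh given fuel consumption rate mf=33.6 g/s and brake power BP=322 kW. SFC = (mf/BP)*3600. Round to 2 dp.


SFC = (mf / BP) * 3600
Rate = 33.6 / 322 = 0.104348 g/(s*kW)
SFC = 0.104348 * 3600 = 375.65 g/kWh


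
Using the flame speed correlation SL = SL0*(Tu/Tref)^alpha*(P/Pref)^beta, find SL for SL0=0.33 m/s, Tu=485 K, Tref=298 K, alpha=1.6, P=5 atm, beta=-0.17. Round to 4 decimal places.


SL = SL0 * (Tu/Tref)^alpha * (P/Pref)^beta
T ratio = 485/298 = 1.62751678
(T ratio)^alpha = 1.62751678^1.6 = 2.179921
(P/Pref)^beta = 5^(-0.17) = 0.760633
SL = 0.33 * 2.179921 * 0.760633 = 0.5472 m/s


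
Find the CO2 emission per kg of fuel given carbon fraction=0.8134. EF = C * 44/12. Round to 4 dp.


EF = C_frac * (M_CO2 / M_C)
EF = 0.8134 * (44/12)
EF = 0.8134 * 3.666667 = 2.9825 kg_CO2/kg_fuel


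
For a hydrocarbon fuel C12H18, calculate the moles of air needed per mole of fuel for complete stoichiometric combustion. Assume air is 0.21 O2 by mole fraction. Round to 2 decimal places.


Balanced combustion: C12H18 + 16.5 O2 -> 12 CO2 + 9 H2O
O2 needed = C + H/4 = 12 + 18/4 = 16.50 moles
Air moles = O2 / 0.21 = 16.50 / 0.21 = 78.57 moles air


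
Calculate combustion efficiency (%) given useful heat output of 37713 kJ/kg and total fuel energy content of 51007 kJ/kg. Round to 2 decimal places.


Efficiency = (Q_useful / Q_fuel) * 100
Efficiency = (37713 / 51007) * 100
Efficiency = 0.7394 * 100 = 73.94%


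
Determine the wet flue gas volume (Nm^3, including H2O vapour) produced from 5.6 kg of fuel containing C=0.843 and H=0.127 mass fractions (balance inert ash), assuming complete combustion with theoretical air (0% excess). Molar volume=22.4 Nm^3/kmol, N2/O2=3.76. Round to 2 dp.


Per kg fuel: CO2 = (C/12 kmol)*22.4 = (0.843/12)*22.4 = 1.57360 Nm^3
Per kg fuel: H2O = (H/2 kmol)*22.4 = (0.127/2)*22.4 = 1.42240 Nm^3
O2 needed per kg fuel = C/12 + H/4 = 0.843/12 + 0.127/4 = 0.10200000 kmol
Per kg fuel: N2 = O2*3.76*22.4 = 0.10200000*3.76*22.4 = 8.59085 Nm^3
Total per kg = 1.57360 + 1.42240 + 8.59085 = 11.58685 Nm^3
Total = 11.58685 * 5.6 = 64.89 Nm^3


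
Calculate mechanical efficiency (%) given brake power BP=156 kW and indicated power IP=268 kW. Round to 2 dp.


eta_mech = (BP / IP) * 100
Ratio = 156 / 268 = 0.5821
eta_mech = 0.5821 * 100 = 58.21%


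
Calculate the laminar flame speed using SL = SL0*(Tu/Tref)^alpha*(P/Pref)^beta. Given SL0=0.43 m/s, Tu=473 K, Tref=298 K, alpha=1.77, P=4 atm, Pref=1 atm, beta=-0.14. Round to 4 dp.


SL = SL0 * (Tu/Tref)^alpha * (P/Pref)^beta
T ratio = 473/298 = 1.58724832
(T ratio)^alpha = 1.58724832^1.77 = 2.265382
(P/Pref)^beta = 4^(-0.14) = 0.823591
SL = 0.43 * 2.265382 * 0.823591 = 0.8023 m/s


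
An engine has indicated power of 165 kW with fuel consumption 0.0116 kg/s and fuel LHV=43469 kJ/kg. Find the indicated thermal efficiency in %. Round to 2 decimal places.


eta_ith = (IP / (mf * LHV)) * 100
Denominator = 0.0116 * 43469 = 504.2404 kW
eta_ith = (165 / 504.2404) * 100 = 32.72%


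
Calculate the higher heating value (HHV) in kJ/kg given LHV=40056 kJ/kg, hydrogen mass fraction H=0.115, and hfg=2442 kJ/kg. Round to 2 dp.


HHV = LHV + hfg * 9 * H
Water addition = 2442 * 9 * 0.115 = 2527.470 kJ/kg
HHV = 40056 + 2527.470 = 42583.47 kJ/kg


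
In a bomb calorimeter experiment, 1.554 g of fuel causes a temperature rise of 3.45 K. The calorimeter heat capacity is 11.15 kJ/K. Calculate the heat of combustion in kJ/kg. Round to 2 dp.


Hc = C_cal * delta_T / m_fuel
Q_released = 11.15 * 3.45 = 38.4675 kJ
m_fuel = 1.554 g = 1.554/1000 kg = 0.001554 kg
Hc = 38.4675 / 0.001554 = 24753.86 kJ/kg


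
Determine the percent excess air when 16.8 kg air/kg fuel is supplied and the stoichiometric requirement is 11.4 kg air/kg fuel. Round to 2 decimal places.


Excess air = actual - stoichiometric = 16.8 - 11.4 = 5.40 kg/kg fuel
Excess air % = (excess / stoich) * 100 = (5.40 / 11.4) * 100 = 47.37%


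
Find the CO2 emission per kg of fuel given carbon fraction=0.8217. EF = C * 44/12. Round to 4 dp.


EF = C_frac * (M_CO2 / M_C)
EF = 0.8217 * (44/12)
EF = 0.8217 * 3.666667 = 3.0129 kg_CO2/kg_fuel


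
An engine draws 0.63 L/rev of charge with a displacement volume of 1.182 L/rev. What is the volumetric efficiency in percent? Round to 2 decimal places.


eta_v = (V_actual / V_disp) * 100
Ratio = 0.63 / 1.182 = 0.5330
eta_v = 0.5330 * 100 = 53.30%


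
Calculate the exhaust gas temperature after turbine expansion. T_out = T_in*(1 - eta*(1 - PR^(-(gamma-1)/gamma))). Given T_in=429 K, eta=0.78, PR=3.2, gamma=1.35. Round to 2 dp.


T_out = T_in * (1 - eta * (1 - PR^(-(gamma-1)/gamma)))
Exponent = -(1.35-1)/1.35 = -0.25925926
PR^exp = 3.2^(-0.25925926) = 0.73966521
Factor = 1 - 0.78*(1 - 0.73966521) = 0.79693886
T_out = 429 * 0.79693886 = 341.89 K


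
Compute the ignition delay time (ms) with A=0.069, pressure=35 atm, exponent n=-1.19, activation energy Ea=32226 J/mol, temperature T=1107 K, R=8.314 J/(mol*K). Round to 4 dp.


tau = A * P^n * exp(Ea/(R*T))
P^n = 35^(-1.19) = 0.01453982
Ea/(R*T) = 32226/(8.314*1107) = 3.501457
exp(Ea/(R*T)) = 33.163727
tau = 0.069 * 0.01453982 * 33.163727 = 0.0333 ms


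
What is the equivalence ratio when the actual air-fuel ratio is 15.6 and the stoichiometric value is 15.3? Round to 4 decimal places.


phi = AFR_stoich / AFR_actual
phi = 15.3 / 15.6 = 0.9808


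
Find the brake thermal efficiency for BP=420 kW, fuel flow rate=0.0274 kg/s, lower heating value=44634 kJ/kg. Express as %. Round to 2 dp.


eta_BTE = (BP / (mf * LHV)) * 100
Denominator = 0.0274 * 44634 = 1222.9716 kW
eta_BTE = (420 / 1222.9716) * 100 = 34.34%


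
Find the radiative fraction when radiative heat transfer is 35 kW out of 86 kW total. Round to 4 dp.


f_rad = Q_rad / Q_total
f_rad = 35 / 86 = 0.4070


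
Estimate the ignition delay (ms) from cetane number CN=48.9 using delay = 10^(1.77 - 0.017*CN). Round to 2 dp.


delay = 10^(1.77 - 0.017*CN)
Exponent = 1.77 - 0.017*48.9 = 0.9387
delay = 10^0.9387 = 8.68 ms


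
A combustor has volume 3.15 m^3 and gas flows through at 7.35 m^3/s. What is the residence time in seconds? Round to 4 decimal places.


tau = V / Q_flow
tau = 3.15 / 7.35 = 0.4286 s


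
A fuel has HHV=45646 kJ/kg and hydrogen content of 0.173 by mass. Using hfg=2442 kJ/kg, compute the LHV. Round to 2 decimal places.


LHV = HHV - hfg * 9 * H
Water correction = 2442 * 9 * 0.173 = 3802.194 kJ/kg
LHV = 45646 - 3802.194 = 41843.81 kJ/kg


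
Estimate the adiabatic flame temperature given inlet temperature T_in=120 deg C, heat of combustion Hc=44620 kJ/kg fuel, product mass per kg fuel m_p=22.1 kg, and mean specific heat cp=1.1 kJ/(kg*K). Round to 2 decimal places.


T_ad = T_in + Hc / (m_p * cp)
Denominator = 22.1 * 1.1 = 24.3100
Temperature rise = 44620 / 24.3100 = 1835.46 K
T_ad = 120 + 1835.46 = 1955.46 deg C


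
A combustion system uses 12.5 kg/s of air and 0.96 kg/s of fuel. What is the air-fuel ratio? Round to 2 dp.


AFR = m_air / m_fuel
AFR = 12.5 / 0.96 = 13.02


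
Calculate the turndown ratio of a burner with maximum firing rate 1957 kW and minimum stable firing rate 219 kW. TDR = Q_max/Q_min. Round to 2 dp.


TDR = Q_max / Q_min
TDR = 1957 / 219 = 8.94


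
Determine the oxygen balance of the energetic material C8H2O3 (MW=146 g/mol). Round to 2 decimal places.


OB = -1600 * (2C + H/2 - O) / MW
Inner = 2*8 + 2/2 - 3 = 14.00
OB = -1600 * 14.00 / 146 = -153.42%


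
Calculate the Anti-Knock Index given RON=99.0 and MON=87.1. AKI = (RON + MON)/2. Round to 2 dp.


AKI = (RON + MON) / 2
AKI = (99.0 + 87.1) / 2
AKI = 186.1 / 2 = 93.05


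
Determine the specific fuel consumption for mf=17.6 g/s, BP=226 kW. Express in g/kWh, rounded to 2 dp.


SFC = (mf / BP) * 3600
Rate = 17.6 / 226 = 0.077876 g/(s*kW)
SFC = 0.077876 * 3600 = 280.35 g/kWh


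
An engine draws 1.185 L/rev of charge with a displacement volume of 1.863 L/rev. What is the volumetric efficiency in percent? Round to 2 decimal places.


eta_v = (V_actual / V_disp) * 100
Ratio = 1.185 / 1.863 = 0.6361
eta_v = 0.6361 * 100 = 63.61%


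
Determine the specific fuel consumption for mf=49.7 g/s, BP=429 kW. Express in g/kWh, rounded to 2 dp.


SFC = (mf / BP) * 3600
Rate = 49.7 / 429 = 0.115851 g/(s*kW)
SFC = 0.115851 * 3600 = 417.06 g/kWh


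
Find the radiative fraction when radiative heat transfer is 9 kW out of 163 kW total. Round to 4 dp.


f_rad = Q_rad / Q_total
f_rad = 9 / 163 = 0.0552


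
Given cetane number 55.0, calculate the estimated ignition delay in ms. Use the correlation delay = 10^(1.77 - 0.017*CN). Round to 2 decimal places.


delay = 10^(1.77 - 0.017*CN)
Exponent = 1.77 - 0.017*55.0 = 0.8350
delay = 10^0.8350 = 6.84 ms


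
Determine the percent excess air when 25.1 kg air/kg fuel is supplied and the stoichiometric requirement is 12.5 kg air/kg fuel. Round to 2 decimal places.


Excess air = actual - stoichiometric = 25.1 - 12.5 = 12.60 kg/kg fuel
Excess air % = (excess / stoich) * 100 = (12.60 / 12.5) * 100 = 100.80%


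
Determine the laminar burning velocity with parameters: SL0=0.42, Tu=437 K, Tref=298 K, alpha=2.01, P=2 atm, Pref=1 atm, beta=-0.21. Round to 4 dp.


SL = SL0 * (Tu/Tref)^alpha * (P/Pref)^beta
T ratio = 437/298 = 1.46644295
(T ratio)^alpha = 1.46644295^2.01 = 2.158704
(P/Pref)^beta = 2^(-0.21) = 0.864537
SL = 0.42 * 2.158704 * 0.864537 = 0.7838 m/s


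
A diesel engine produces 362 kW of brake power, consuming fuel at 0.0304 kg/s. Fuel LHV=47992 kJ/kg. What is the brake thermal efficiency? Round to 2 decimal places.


eta_BTE = (BP / (mf * LHV)) * 100
Denominator = 0.0304 * 47992 = 1458.9568 kW
eta_BTE = (362 / 1458.9568) * 100 = 24.81%


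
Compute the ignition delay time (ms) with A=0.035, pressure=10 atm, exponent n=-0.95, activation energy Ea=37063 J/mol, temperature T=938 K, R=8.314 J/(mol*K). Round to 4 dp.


tau = A * P^n * exp(Ea/(R*T))
P^n = 10^(-0.95) = 0.11220185
Ea/(R*T) = 37063/(8.314*938) = 4.752561
exp(Ea/(R*T)) = 115.880690
tau = 0.035 * 0.11220185 * 115.880690 = 0.4551 ms


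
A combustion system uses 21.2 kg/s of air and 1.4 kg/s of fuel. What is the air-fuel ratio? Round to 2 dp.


AFR = m_air / m_fuel
AFR = 21.2 / 1.4 = 15.14


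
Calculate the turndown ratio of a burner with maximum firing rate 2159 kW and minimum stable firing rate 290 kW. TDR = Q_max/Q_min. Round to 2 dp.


TDR = Q_max / Q_min
TDR = 2159 / 290 = 7.44


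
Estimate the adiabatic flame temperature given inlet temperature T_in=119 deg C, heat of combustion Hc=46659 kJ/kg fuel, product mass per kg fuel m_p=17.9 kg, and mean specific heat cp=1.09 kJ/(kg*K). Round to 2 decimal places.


T_ad = T_in + Hc / (m_p * cp)
Denominator = 17.9 * 1.09 = 19.5110
Temperature rise = 46659 / 19.5110 = 2391.42 K
T_ad = 119 + 2391.42 = 2510.42 deg C


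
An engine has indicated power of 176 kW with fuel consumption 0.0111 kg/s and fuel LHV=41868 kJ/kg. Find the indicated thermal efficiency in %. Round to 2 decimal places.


eta_ith = (IP / (mf * LHV)) * 100
Denominator = 0.0111 * 41868 = 464.7348 kW
eta_ith = (176 / 464.7348) * 100 = 37.87%


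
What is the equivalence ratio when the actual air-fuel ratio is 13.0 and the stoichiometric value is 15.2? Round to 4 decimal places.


phi = AFR_stoich / AFR_actual
phi = 15.2 / 13.0 = 1.1692


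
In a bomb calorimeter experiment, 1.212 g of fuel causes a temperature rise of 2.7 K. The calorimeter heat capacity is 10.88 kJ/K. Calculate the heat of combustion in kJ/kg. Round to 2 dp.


Hc = C_cal * delta_T / m_fuel
Q_released = 10.88 * 2.7 = 29.3760 kJ
m_fuel = 1.212 g = 1.212/1000 kg = 0.001212 kg
Hc = 29.3760 / 0.001212 = 24237.62 kJ/kg


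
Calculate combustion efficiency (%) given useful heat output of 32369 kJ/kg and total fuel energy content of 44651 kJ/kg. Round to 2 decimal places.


Efficiency = (Q_useful / Q_fuel) * 100
Efficiency = (32369 / 44651) * 100
Efficiency = 0.7249 * 100 = 72.49%


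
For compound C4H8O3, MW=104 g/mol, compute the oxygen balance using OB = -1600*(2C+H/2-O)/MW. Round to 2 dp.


OB = -1600 * (2C + H/2 - O) / MW
Inner = 2*4 + 8/2 - 3 = 9.00
OB = -1600 * 9.00 / 104 = -138.46%


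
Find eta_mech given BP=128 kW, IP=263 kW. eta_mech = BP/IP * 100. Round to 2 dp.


eta_mech = (BP / IP) * 100
Ratio = 128 / 263 = 0.4867
eta_mech = 0.4867 * 100 = 48.67%


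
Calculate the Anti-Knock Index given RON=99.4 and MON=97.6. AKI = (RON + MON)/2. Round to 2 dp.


AKI = (RON + MON) / 2
AKI = (99.4 + 97.6) / 2
AKI = 197.0 / 2 = 98.50


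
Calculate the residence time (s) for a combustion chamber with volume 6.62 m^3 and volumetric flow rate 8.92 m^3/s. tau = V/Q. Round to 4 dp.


tau = V / Q_flow
tau = 6.62 / 8.92 = 0.7422 s


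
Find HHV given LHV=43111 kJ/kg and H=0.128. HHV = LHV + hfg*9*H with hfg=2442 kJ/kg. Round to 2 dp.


HHV = LHV + hfg * 9 * H
Water addition = 2442 * 9 * 0.128 = 2813.184 kJ/kg
HHV = 43111 + 2813.184 = 45924.18 kJ/kg


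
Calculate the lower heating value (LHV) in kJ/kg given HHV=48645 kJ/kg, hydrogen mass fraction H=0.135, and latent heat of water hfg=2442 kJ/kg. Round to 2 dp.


LHV = HHV - hfg * 9 * H
Water correction = 2442 * 9 * 0.135 = 2967.030 kJ/kg
LHV = 48645 - 2967.030 = 45677.97 kJ/kg


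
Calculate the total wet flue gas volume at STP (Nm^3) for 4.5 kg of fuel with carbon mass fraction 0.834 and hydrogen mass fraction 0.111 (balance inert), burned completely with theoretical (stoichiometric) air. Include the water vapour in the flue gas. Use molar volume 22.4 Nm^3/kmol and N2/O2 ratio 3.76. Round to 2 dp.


Per kg fuel: CO2 = (C/12 kmol)*22.4 = (0.834/12)*22.4 = 1.55680 Nm^3
Per kg fuel: H2O = (H/2 kmol)*22.4 = (0.111/2)*22.4 = 1.24320 Nm^3
O2 needed per kg fuel = C/12 + H/4 = 0.834/12 + 0.111/4 = 0.09725000 kmol
Per kg fuel: N2 = O2*3.76*22.4 = 0.09725000*3.76*22.4 = 8.19078 Nm^3
Total per kg = 1.55680 + 1.24320 + 8.19078 = 10.99078 Nm^3
Total = 10.99078 * 4.5 = 49.46 Nm^3


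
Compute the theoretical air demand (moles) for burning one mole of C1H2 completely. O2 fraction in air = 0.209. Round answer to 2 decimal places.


Balanced combustion: C1H2 + 1.5 O2 -> 1 CO2 + 1 H2O
O2 needed = C + H/4 = 1 + 2/4 = 1.50 moles
Air moles = O2 / 0.209 = 1.50 / 0.209 = 7.18 moles air


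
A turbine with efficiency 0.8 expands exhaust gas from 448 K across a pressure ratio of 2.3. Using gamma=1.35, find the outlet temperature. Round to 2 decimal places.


T_out = T_in * (1 - eta * (1 - PR^(-(gamma-1)/gamma)))
Exponent = -(1.35-1)/1.35 = -0.25925926
PR^exp = 2.3^(-0.25925926) = 0.80578413
Factor = 1 - 0.8*(1 - 0.80578413) = 0.84462730
T_out = 448 * 0.84462730 = 378.39 K


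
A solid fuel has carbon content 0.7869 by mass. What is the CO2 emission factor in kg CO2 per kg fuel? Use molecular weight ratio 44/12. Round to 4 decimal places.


EF = C_frac * (M_CO2 / M_C)
EF = 0.7869 * (44/12)
EF = 0.7869 * 3.666667 = 2.8853 kg_CO2/kg_fuel


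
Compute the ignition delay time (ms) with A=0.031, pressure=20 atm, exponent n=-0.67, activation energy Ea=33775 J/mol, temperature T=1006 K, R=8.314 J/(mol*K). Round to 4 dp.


tau = A * P^n * exp(Ea/(R*T))
P^n = 20^(-0.67) = 0.13437235
Ea/(R*T) = 33775/(8.314*1006) = 4.038196
exp(Ea/(R*T)) = 56.723901
tau = 0.031 * 0.13437235 * 56.723901 = 0.2363 ms


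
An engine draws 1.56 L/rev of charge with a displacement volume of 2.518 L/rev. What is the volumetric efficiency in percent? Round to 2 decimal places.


eta_v = (V_actual / V_disp) * 100
Ratio = 1.56 / 2.518 = 0.6195
eta_v = 0.6195 * 100 = 61.95%


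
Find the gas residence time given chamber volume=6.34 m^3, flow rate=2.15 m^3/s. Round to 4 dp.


tau = V / Q_flow
tau = 6.34 / 2.15 = 2.9488 s


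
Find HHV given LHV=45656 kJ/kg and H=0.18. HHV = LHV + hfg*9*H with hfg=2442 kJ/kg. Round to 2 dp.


HHV = LHV + hfg * 9 * H
Water addition = 2442 * 9 * 0.18 = 3956.040 kJ/kg
HHV = 45656 + 3956.040 = 49612.04 kJ/kg


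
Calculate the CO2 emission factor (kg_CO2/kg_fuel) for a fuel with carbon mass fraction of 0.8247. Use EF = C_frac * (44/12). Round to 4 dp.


EF = C_frac * (M_CO2 / M_C)
EF = 0.8247 * (44/12)
EF = 0.8247 * 3.666667 = 3.0239 kg_CO2/kg_fuel


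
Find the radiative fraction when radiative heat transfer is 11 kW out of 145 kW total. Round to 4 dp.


f_rad = Q_rad / Q_total
f_rad = 11 / 145 = 0.0759


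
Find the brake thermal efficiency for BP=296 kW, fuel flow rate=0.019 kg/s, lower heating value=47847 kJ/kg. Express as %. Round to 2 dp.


eta_BTE = (BP / (mf * LHV)) * 100
Denominator = 0.019 * 47847 = 909.0930 kW
eta_BTE = (296 / 909.0930) * 100 = 32.56%


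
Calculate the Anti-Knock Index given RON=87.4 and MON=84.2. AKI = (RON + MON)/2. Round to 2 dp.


AKI = (RON + MON) / 2
AKI = (87.4 + 84.2) / 2
AKI = 171.6 / 2 = 85.80


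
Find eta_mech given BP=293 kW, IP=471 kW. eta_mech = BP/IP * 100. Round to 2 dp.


eta_mech = (BP / IP) * 100
Ratio = 293 / 471 = 0.6221
eta_mech = 0.6221 * 100 = 62.21%


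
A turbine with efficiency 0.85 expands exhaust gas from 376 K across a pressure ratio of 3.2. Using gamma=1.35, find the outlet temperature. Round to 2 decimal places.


T_out = T_in * (1 - eta * (1 - PR^(-(gamma-1)/gamma)))
Exponent = -(1.35-1)/1.35 = -0.25925926
PR^exp = 3.2^(-0.25925926) = 0.73966521
Factor = 1 - 0.85*(1 - 0.73966521) = 0.77871543
T_out = 376 * 0.77871543 = 292.80 K


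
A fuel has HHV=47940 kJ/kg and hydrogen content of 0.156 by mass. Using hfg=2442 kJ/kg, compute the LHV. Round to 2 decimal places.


LHV = HHV - hfg * 9 * H
Water correction = 2442 * 9 * 0.156 = 3428.568 kJ/kg
LHV = 47940 - 3428.568 = 44511.43 kJ/kg


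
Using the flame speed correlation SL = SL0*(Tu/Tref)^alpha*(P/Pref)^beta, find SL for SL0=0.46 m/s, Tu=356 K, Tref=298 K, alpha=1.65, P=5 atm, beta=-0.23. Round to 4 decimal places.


SL = SL0 * (Tu/Tref)^alpha * (P/Pref)^beta
T ratio = 356/298 = 1.19463087
(T ratio)^alpha = 1.19463087^1.65 = 1.341021
(P/Pref)^beta = 5^(-0.23) = 0.690616
SL = 0.46 * 1.341021 * 0.690616 = 0.4260 m/s


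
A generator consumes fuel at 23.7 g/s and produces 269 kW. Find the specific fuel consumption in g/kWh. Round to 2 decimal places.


SFC = (mf / BP) * 3600
Rate = 23.7 / 269 = 0.088104 g/(s*kW)
SFC = 0.088104 * 3600 = 317.17 g/kWh


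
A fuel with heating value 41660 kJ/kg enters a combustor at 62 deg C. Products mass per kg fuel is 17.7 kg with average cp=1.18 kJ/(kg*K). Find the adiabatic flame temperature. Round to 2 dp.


T_ad = T_in + Hc / (m_p * cp)
Denominator = 17.7 * 1.18 = 20.8860
Temperature rise = 41660 / 20.8860 = 1994.64 K
T_ad = 62 + 1994.64 = 2056.64 deg C


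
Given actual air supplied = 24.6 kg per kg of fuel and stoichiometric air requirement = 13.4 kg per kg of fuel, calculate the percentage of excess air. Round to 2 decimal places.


Excess air = actual - stoichiometric = 24.6 - 13.4 = 11.20 kg/kg fuel
Excess air % = (excess / stoich) * 100 = (11.20 / 13.4) * 100 = 83.58%


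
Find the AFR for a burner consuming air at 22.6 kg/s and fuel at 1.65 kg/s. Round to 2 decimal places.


AFR = m_air / m_fuel
AFR = 22.6 / 1.65 = 13.70


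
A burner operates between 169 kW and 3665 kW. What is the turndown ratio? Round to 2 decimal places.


TDR = Q_max / Q_min
TDR = 3665 / 169 = 21.69


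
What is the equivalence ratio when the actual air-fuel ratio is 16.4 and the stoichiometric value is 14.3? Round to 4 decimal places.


phi = AFR_stoich / AFR_actual
phi = 14.3 / 16.4 = 0.8720


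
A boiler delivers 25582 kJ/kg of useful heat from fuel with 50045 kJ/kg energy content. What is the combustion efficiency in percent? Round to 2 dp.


Efficiency = (Q_useful / Q_fuel) * 100
Efficiency = (25582 / 50045) * 100
Efficiency = 0.5112 * 100 = 51.12%


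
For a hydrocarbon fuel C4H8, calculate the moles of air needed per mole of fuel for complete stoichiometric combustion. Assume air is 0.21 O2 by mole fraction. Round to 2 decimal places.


Balanced combustion: C4H8 + 6 O2 -> 4 CO2 + 4 H2O
O2 needed = C + H/4 = 4 + 8/4 = 6.00 moles
Air moles = O2 / 0.21 = 6.00 / 0.21 = 28.57 moles air


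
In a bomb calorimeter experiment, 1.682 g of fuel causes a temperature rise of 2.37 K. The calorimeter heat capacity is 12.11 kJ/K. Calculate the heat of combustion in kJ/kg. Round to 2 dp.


Hc = C_cal * delta_T / m_fuel
Q_released = 12.11 * 2.37 = 28.7007 kJ
m_fuel = 1.682 g = 1.682/1000 kg = 0.001682 kg
Hc = 28.7007 / 0.001682 = 17063.44 kJ/kg


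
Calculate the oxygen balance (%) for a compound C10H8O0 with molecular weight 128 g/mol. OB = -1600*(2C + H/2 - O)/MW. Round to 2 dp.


OB = -1600 * (2C + H/2 - O) / MW
Inner = 2*10 + 8/2 - 0 = 24.00
OB = -1600 * 24.00 / 128 = -300.00%


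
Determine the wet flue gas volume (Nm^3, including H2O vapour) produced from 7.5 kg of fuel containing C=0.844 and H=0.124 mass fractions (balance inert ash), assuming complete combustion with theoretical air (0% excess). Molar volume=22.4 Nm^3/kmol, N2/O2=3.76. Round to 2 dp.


Per kg fuel: CO2 = (C/12 kmol)*22.4 = (0.844/12)*22.4 = 1.57547 Nm^3
Per kg fuel: H2O = (H/2 kmol)*22.4 = (0.124/2)*22.4 = 1.38880 Nm^3
O2 needed per kg fuel = C/12 + H/4 = 0.844/12 + 0.124/4 = 0.10133333 kmol
Per kg fuel: N2 = O2*3.76*22.4 = 0.10133333*3.76*22.4 = 8.53470 Nm^3
Total per kg = 1.57547 + 1.38880 + 8.53470 = 11.49897 Nm^3
Total = 11.49897 * 7.5 = 86.24 Nm^3


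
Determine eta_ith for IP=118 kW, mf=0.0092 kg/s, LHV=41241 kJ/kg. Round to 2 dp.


eta_ith = (IP / (mf * LHV)) * 100
Denominator = 0.0092 * 41241 = 379.4172 kW
eta_ith = (118 / 379.4172) * 100 = 31.10%


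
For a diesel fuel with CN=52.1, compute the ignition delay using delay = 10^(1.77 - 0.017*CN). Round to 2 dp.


delay = 10^(1.77 - 0.017*CN)
Exponent = 1.77 - 0.017*52.1 = 0.8843
delay = 10^0.8843 = 7.66 ms


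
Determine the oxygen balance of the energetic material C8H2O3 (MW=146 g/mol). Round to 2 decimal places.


OB = -1600 * (2C + H/2 - O) / MW
Inner = 2*8 + 2/2 - 3 = 14.00
OB = -1600 * 14.00 / 146 = -153.42%


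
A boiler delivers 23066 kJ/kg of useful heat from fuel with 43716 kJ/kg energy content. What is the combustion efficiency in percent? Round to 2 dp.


Efficiency = (Q_useful / Q_fuel) * 100
Efficiency = (23066 / 43716) * 100
Efficiency = 0.5276 * 100 = 52.76%


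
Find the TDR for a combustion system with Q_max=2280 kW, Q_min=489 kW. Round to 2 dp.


TDR = Q_max / Q_min
TDR = 2280 / 489 = 4.66


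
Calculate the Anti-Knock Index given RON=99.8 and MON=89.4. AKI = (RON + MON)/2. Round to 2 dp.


AKI = (RON + MON) / 2
AKI = (99.8 + 89.4) / 2
AKI = 189.2 / 2 = 94.60


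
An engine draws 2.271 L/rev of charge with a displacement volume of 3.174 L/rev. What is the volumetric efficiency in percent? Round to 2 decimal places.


eta_v = (V_actual / V_disp) * 100
Ratio = 2.271 / 3.174 = 0.7155
eta_v = 0.7155 * 100 = 71.55%


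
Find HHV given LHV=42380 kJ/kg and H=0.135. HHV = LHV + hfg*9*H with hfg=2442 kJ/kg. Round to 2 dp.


HHV = LHV + hfg * 9 * H
Water addition = 2442 * 9 * 0.135 = 2967.030 kJ/kg
HHV = 42380 + 2967.030 = 45347.03 kJ/kg


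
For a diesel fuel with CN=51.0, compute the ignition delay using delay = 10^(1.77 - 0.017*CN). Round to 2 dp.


delay = 10^(1.77 - 0.017*CN)
Exponent = 1.77 - 0.017*51.0 = 0.9030
delay = 10^0.9030 = 8.00 ms


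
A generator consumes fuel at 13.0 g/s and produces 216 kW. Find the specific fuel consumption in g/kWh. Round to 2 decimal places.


SFC = (mf / BP) * 3600
Rate = 13.0 / 216 = 0.060185 g/(s*kW)
SFC = 0.060185 * 3600 = 216.67 g/kWh


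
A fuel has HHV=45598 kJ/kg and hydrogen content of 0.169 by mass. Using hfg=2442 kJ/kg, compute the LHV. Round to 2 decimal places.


LHV = HHV - hfg * 9 * H
Water correction = 2442 * 9 * 0.169 = 3714.282 kJ/kg
LHV = 45598 - 3714.282 = 41883.72 kJ/kg


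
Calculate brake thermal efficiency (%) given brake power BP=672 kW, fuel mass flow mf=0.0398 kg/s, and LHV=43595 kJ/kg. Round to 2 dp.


eta_BTE = (BP / (mf * LHV)) * 100
Denominator = 0.0398 * 43595 = 1735.0810 kW
eta_BTE = (672 / 1735.0810) * 100 = 38.73%


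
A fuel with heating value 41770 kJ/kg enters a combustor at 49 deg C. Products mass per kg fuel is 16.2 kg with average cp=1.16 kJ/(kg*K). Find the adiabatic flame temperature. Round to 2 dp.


T_ad = T_in + Hc / (m_p * cp)
Denominator = 16.2 * 1.16 = 18.7920
Temperature rise = 41770 / 18.7920 = 2222.75 K
T_ad = 49 + 2222.75 = 2271.75 deg C


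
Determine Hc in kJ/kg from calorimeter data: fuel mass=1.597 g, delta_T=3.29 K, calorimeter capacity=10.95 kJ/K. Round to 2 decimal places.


Hc = C_cal * delta_T / m_fuel
Q_released = 10.95 * 3.29 = 36.0255 kJ
m_fuel = 1.597 g = 1.597/1000 kg = 0.001597 kg
Hc = 36.0255 / 0.001597 = 22558.23 kJ/kg


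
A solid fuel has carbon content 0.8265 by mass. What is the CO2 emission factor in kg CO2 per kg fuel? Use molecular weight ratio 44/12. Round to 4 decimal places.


EF = C_frac * (M_CO2 / M_C)
EF = 0.8265 * (44/12)
EF = 0.8265 * 3.666667 = 3.0305 kg_CO2/kg_fuel


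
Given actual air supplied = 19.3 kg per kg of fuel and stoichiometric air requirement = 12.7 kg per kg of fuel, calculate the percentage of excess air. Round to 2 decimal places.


Excess air = actual - stoichiometric = 19.3 - 12.7 = 6.60 kg/kg fuel
Excess air % = (excess / stoich) * 100 = (6.60 / 12.7) * 100 = 51.97%


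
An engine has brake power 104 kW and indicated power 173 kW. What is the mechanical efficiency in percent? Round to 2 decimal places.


eta_mech = (BP / IP) * 100
Ratio = 104 / 173 = 0.6012
eta_mech = 0.6012 * 100 = 60.12%


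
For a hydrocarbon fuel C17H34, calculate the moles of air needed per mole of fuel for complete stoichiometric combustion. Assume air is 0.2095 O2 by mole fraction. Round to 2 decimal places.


Balanced combustion: C17H34 + 25.5 O2 -> 17 CO2 + 17 H2O
O2 needed = C + H/4 = 17 + 34/4 = 25.50 moles
Air moles = O2 / 0.2095 = 25.50 / 0.2095 = 121.72 moles air


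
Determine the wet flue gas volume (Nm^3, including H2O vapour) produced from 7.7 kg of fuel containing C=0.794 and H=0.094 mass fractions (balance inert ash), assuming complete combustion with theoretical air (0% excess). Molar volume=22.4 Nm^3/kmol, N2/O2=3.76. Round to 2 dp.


Per kg fuel: CO2 = (C/12 kmol)*22.4 = (0.794/12)*22.4 = 1.48213 Nm^3
Per kg fuel: H2O = (H/2 kmol)*22.4 = (0.094/2)*22.4 = 1.05280 Nm^3
O2 needed per kg fuel = C/12 + H/4 = 0.794/12 + 0.094/4 = 0.08966667 kmol
Per kg fuel: N2 = O2*3.76*22.4 = 0.08966667*3.76*22.4 = 7.55209 Nm^3
Total per kg = 1.48213 + 1.05280 + 7.55209 = 10.08702 Nm^3
Total = 10.08702 * 7.7 = 77.67 Nm^3


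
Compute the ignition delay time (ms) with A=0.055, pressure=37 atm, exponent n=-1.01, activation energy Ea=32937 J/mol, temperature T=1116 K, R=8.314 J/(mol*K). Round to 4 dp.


tau = A * P^n * exp(Ea/(R*T))
P^n = 37^(-1.01) = 0.02606851
Ea/(R*T) = 32937/(8.314*1116) = 3.549849
exp(Ea/(R*T)) = 34.808045
tau = 0.055 * 0.02606851 * 34.808045 = 0.0499 ms


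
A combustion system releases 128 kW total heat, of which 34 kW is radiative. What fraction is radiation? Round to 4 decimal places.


f_rad = Q_rad / Q_total
f_rad = 34 / 128 = 0.2656


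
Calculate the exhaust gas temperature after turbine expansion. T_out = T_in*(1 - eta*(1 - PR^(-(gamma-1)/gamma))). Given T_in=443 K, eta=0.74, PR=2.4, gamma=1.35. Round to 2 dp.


T_out = T_in * (1 - eta * (1 - PR^(-(gamma-1)/gamma)))
Exponent = -(1.35-1)/1.35 = -0.25925926
PR^exp = 2.4^(-0.25925926) = 0.79694200
Factor = 1 - 0.74*(1 - 0.79694200) = 0.84973708
T_out = 443 * 0.84973708 = 376.43 K


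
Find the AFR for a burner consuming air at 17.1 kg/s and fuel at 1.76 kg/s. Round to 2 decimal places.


AFR = m_air / m_fuel
AFR = 17.1 / 1.76 = 9.72


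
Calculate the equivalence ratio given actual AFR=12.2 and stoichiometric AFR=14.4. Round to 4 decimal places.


phi = AFR_stoich / AFR_actual
phi = 14.4 / 12.2 = 1.1803


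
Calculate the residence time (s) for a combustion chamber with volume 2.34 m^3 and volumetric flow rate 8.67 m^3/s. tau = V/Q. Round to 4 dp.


tau = V / Q_flow
tau = 2.34 / 8.67 = 0.2699 s


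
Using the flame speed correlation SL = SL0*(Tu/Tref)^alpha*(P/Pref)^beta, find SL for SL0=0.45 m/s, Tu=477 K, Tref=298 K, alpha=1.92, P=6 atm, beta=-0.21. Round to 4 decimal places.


SL = SL0 * (Tu/Tref)^alpha * (P/Pref)^beta
T ratio = 477/298 = 1.60067114
(T ratio)^alpha = 1.60067114^1.92 = 2.467516
(P/Pref)^beta = 6^(-0.21) = 0.686417
SL = 0.45 * 2.467516 * 0.686417 = 0.7622 m/s


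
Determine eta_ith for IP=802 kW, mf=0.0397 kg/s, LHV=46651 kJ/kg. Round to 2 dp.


eta_ith = (IP / (mf * LHV)) * 100
Denominator = 0.0397 * 46651 = 1852.0447 kW
eta_ith = (802 / 1852.0447) * 100 = 43.30%


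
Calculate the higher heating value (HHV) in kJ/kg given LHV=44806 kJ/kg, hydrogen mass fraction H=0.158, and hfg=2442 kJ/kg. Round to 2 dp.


HHV = LHV + hfg * 9 * H
Water addition = 2442 * 9 * 0.158 = 3472.524 kJ/kg
HHV = 44806 + 3472.524 = 48278.52 kJ/kg


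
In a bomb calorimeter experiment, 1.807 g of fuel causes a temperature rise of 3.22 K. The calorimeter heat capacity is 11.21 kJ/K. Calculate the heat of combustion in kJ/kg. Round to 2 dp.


Hc = C_cal * delta_T / m_fuel
Q_released = 11.21 * 3.22 = 36.0962 kJ
m_fuel = 1.807 g = 1.807/1000 kg = 0.001807 kg
Hc = 36.0962 / 0.001807 = 19975.76 kJ/kg


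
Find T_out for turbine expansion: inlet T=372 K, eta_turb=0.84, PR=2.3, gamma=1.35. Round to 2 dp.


T_out = T_in * (1 - eta * (1 - PR^(-(gamma-1)/gamma)))
Exponent = -(1.35-1)/1.35 = -0.25925926
PR^exp = 2.3^(-0.25925926) = 0.80578413
Factor = 1 - 0.84*(1 - 0.80578413) = 0.83685867
T_out = 372 * 0.83685867 = 311.31 K


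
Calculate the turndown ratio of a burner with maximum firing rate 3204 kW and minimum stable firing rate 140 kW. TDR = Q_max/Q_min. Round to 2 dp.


TDR = Q_max / Q_min
TDR = 3204 / 140 = 22.89


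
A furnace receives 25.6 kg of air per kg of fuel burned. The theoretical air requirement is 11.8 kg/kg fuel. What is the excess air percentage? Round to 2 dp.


Excess air = actual - stoichiometric = 25.6 - 11.8 = 13.80 kg/kg fuel
Excess air % = (excess / stoich) * 100 = (13.80 / 11.8) * 100 = 116.95%


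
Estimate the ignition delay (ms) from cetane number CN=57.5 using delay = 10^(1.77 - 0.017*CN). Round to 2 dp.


delay = 10^(1.77 - 0.017*CN)
Exponent = 1.77 - 0.017*57.5 = 0.7925
delay = 10^0.7925 = 6.20 ms


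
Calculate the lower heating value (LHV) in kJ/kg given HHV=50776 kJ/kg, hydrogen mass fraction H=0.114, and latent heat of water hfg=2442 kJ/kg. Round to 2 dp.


LHV = HHV - hfg * 9 * H
Water correction = 2442 * 9 * 0.114 = 2505.492 kJ/kg
LHV = 50776 - 2505.492 = 48270.51 kJ/kg


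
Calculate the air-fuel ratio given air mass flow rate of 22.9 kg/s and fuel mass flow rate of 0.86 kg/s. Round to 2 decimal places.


AFR = m_air / m_fuel
AFR = 22.9 / 0.86 = 26.63


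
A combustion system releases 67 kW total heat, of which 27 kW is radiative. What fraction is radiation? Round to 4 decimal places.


f_rad = Q_rad / Q_total
f_rad = 27 / 67 = 0.4030
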